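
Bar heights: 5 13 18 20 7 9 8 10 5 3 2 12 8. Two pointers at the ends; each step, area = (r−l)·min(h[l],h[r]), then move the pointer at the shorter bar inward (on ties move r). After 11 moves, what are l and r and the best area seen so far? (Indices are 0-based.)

l=2, r=3, best area=120

l=0 r=12: min(5,8)*12=60 best=60 *, l++
l=1 r=12: min(13,8)*11=88 best=88 *, r--
l=1 r=11: min(13,12)*10=120 best=120 *, r--
l=1 r=10: min(13,2)*9=18 best=120, r--
l=1 r=9: min(13,3)*8=24 best=120, r--
l=1 r=8: min(13,5)*7=35 best=120, r--
l=1 r=7: min(13,10)*6=60 best=120, r--
l=1 r=6: min(13,8)*5=40 best=120, r--
l=1 r=5: min(13,9)*4=36 best=120, r--
l=1 r=4: min(13,7)*3=21 best=120, r--
l=1 r=3: min(13,20)*2=26 best=120, l++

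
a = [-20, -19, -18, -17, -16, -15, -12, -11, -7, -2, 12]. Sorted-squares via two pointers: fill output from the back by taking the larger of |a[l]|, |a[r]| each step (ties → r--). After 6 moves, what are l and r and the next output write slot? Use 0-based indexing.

[0,10] |-20|>|12| out[10]=400 → l++
[1,10] |-19|>|12| out[9]=361 → l++
[2,10] |-18|>|12| out[8]=324 → l++
[3,10] |-17|>|12| out[7]=289 → l++
[4,10] |-16|>|12| out[6]=256 → l++
[5,10] |-15|>|12| out[5]=225 → l++

l=6, r=10, next write slot=4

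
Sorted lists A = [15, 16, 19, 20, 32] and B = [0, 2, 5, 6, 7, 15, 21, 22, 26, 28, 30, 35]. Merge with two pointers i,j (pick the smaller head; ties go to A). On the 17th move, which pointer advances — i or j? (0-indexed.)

i=0 j=0: A[i]=15>B[j]=0 take 0, j++
i=0 j=1: A[i]=15>B[j]=2 take 2, j++
i=0 j=2: A[i]=15>B[j]=5 take 5, j++
i=0 j=3: A[i]=15>B[j]=6 take 6, j++
i=0 j=4: A[i]=15>B[j]=7 take 7, j++
i=0 j=5: A[i]=15<=B[j]=15 take 15, i++
i=1 j=5: A[i]=16>B[j]=15 take 15, j++
i=1 j=6: A[i]=16<=B[j]=21 take 16, i++
i=2 j=6: A[i]=19<=B[j]=21 take 19, i++
i=3 j=6: A[i]=20<=B[j]=21 take 20, i++
i=4 j=6: A[i]=32>B[j]=21 take 21, j++
i=4 j=7: A[i]=32>B[j]=22 take 22, j++
i=4 j=8: A[i]=32>B[j]=26 take 26, j++
i=4 j=9: A[i]=32>B[j]=28 take 28, j++
i=4 j=10: A[i]=32>B[j]=30 take 30, j++
i=4 j=11: A[i]=32<=B[j]=35 take 32, i++
i=5 j=11: A done, take B[j]=35, j++

j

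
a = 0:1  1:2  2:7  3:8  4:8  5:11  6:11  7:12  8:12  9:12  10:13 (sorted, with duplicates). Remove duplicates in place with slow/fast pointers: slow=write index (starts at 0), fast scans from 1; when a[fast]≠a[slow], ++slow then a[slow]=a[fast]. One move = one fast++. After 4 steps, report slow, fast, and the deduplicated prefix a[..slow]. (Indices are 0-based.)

slow=0 fast=1: a[fast]=2≠a[slow]=1 write a[1]=2, slow++,fast++
slow=1 fast=2: a[fast]=7≠a[slow]=2 write a[2]=7, slow++,fast++
slow=2 fast=3: a[fast]=8≠a[slow]=7 write a[3]=8, slow++,fast++
slow=3 fast=4: a[fast]=8=a[slow] dup, fast++

slow=3, fast=5, prefix=[1, 2, 7, 8]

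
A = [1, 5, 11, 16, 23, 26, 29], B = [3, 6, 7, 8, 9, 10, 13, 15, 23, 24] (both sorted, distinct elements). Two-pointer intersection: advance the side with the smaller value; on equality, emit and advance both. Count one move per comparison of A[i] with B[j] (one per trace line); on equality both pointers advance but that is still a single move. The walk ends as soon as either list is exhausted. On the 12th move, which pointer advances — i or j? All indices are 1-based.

i

i=1 j=1: 1<3, i++
i=2 j=1: 5>3, j++
i=2 j=2: 5<6, i++
i=3 j=2: 11>6, j++
i=3 j=3: 11>7, j++
i=3 j=4: 11>8, j++
i=3 j=5: 11>9, j++
i=3 j=6: 11>10, j++
i=3 j=7: 11<13, i++
i=4 j=7: 16>13, j++
i=4 j=8: 16>15, j++
i=4 j=9: 16<23, i++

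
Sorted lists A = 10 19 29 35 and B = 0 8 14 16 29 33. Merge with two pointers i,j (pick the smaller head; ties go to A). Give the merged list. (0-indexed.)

[i=0,j=0] A[i]=10>B[j]=0 take 0 → j++
[i=0,j=1] A[i]=10>B[j]=8 take 8 → j++
[i=0,j=2] A[i]=10<=B[j]=14 take 10 → i++
[i=1,j=2] A[i]=19>B[j]=14 take 14 → j++
[i=1,j=3] A[i]=19>B[j]=16 take 16 → j++
[i=1,j=4] A[i]=19<=B[j]=29 take 19 → i++
[i=2,j=4] A[i]=29<=B[j]=29 take 29 → i++
[i=3,j=4] A[i]=35>B[j]=29 take 29 → j++
[i=3,j=5] A[i]=35>B[j]=33 take 33 → j++
[i=3,j=6] B done, take A[i]=35 → i++

[0, 8, 10, 14, 16, 19, 29, 29, 33, 35]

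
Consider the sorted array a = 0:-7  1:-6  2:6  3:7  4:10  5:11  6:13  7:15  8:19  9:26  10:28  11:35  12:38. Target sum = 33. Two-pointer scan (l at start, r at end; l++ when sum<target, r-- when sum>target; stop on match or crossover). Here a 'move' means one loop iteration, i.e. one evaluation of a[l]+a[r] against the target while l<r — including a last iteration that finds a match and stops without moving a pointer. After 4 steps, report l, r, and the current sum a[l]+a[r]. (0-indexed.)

l=0 r=12: -7+38=31 <33, l++
l=1 r=12: -6+38=32 <33, l++
l=2 r=12: 6+38=44 >33, r--
l=2 r=11: 6+35=41 >33, r--

l=2, r=10, sum=34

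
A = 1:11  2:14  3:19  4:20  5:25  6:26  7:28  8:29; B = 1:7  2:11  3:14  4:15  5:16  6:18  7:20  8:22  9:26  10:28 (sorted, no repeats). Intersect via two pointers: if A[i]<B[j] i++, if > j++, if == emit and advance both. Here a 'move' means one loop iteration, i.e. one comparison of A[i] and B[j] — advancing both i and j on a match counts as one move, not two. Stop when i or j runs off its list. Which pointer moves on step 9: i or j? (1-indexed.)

[i=1,j=1] 11>7 → j++
[i=1,j=2] 11==11 emit → i++,j++
[i=2,j=3] 14==14 emit → i++,j++
[i=3,j=4] 19>15 → j++
[i=3,j=5] 19>16 → j++
[i=3,j=6] 19>18 → j++
[i=3,j=7] 19<20 → i++
[i=4,j=7] 20==20 emit → i++,j++
[i=5,j=8] 25>22 → j++

j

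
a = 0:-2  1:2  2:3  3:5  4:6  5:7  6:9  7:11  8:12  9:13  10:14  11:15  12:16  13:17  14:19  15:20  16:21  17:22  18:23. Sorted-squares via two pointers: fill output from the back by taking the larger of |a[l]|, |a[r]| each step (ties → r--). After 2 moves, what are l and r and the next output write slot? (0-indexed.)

l=0 r=18: |-2|<=|23| out[18]=529, r--
l=0 r=17: |-2|<=|22| out[17]=484, r--

l=0, r=16, next write slot=16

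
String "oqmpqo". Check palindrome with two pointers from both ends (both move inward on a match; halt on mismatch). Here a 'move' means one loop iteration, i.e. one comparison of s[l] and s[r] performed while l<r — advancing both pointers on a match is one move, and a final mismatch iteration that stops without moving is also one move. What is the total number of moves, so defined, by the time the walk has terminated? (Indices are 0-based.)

3 moves

[0,5] 'o'=='o' → l++,r--
[1,4] 'q'=='q' → l++,r--
[2,3] 'm'!='p' → stop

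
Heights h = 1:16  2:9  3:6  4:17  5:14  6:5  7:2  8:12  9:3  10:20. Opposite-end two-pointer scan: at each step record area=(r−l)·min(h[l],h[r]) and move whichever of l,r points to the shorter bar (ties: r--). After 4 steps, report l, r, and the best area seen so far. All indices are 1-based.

[1,10] min(16,20)*9=144 best=144 * → l++
[2,10] min(9,20)*8=72 best=144 → l++
[3,10] min(6,20)*7=42 best=144 → l++
[4,10] min(17,20)*6=102 best=144 → l++

l=5, r=10, best area=144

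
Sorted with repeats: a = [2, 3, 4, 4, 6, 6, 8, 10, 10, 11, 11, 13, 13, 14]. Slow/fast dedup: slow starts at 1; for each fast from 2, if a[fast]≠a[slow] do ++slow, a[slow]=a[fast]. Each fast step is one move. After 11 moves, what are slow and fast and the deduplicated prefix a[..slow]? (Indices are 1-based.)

(s=1,f=2) a[fast]=3≠a[slow]=2 write a[2]=3 → slow++,fast++
(s=2,f=3) a[fast]=4≠a[slow]=3 write a[3]=4 → slow++,fast++
(s=3,f=4) a[fast]=4=a[slow] dup → fast++
(s=3,f=5) a[fast]=6≠a[slow]=4 write a[4]=6 → slow++,fast++
(s=4,f=6) a[fast]=6=a[slow] dup → fast++
(s=4,f=7) a[fast]=8≠a[slow]=6 write a[5]=8 → slow++,fast++
(s=5,f=8) a[fast]=10≠a[slow]=8 write a[6]=10 → slow++,fast++
(s=6,f=9) a[fast]=10=a[slow] dup → fast++
(s=6,f=10) a[fast]=11≠a[slow]=10 write a[7]=11 → slow++,fast++
(s=7,f=11) a[fast]=11=a[slow] dup → fast++
(s=7,f=12) a[fast]=13≠a[slow]=11 write a[8]=13 → slow++,fast++

slow=8, fast=13, prefix=[2, 3, 4, 6, 8, 10, 11, 13]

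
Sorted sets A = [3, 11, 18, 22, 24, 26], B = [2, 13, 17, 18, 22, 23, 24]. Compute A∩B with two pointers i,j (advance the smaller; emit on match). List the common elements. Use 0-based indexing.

intersection = [18, 22, 24]

i=0 j=0: 3>2, j++
i=0 j=1: 3<13, i++
i=1 j=1: 11<13, i++
i=2 j=1: 18>13, j++
i=2 j=2: 18>17, j++
i=2 j=3: 18==18 emit, i++,j++
i=3 j=4: 22==22 emit, i++,j++
i=4 j=5: 24>23, j++
i=4 j=6: 24==24 emit, i++,j++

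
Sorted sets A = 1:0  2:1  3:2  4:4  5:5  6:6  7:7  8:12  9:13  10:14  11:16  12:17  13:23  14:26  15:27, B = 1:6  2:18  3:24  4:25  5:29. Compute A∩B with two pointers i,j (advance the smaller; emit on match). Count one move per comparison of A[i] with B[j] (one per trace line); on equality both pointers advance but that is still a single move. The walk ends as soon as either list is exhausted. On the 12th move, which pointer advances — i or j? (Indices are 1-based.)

i=1 j=1: 0<6, i++
i=2 j=1: 1<6, i++
i=3 j=1: 2<6, i++
i=4 j=1: 4<6, i++
i=5 j=1: 5<6, i++
i=6 j=1: 6==6 emit, i++,j++
i=7 j=2: 7<18, i++
i=8 j=2: 12<18, i++
i=9 j=2: 13<18, i++
i=10 j=2: 14<18, i++
i=11 j=2: 16<18, i++
i=12 j=2: 17<18, i++

i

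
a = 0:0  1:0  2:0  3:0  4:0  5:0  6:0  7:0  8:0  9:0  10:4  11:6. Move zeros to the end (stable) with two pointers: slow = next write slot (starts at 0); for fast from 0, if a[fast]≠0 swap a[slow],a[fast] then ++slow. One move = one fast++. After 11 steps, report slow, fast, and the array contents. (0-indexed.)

(s=0,f=0) a[fast]=0 → fast++
(s=0,f=1) a[fast]=0 → fast++
(s=0,f=2) a[fast]=0 → fast++
(s=0,f=3) a[fast]=0 → fast++
(s=0,f=4) a[fast]=0 → fast++
(s=0,f=5) a[fast]=0 → fast++
(s=0,f=6) a[fast]=0 → fast++
(s=0,f=7) a[fast]=0 → fast++
(s=0,f=8) a[fast]=0 → fast++
(s=0,f=9) a[fast]=0 → fast++
(s=0,f=10) a[fast]=4≠0 swap→a[0]=4 → slow++,fast++

slow=1, fast=11, a=[4, 0, 0, 0, 0, 0, 0, 0, 0, 0, 0, 6]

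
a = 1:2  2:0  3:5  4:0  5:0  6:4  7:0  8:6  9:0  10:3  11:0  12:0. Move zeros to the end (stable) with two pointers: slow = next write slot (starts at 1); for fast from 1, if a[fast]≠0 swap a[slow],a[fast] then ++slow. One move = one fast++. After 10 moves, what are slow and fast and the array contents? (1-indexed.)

(s=1,f=1) a[fast]=2≠0 swap→a[1]=2 → slow++,fast++
(s=2,f=2) a[fast]=0 → fast++
(s=2,f=3) a[fast]=5≠0 swap→a[2]=5 → slow++,fast++
(s=3,f=4) a[fast]=0 → fast++
(s=3,f=5) a[fast]=0 → fast++
(s=3,f=6) a[fast]=4≠0 swap→a[3]=4 → slow++,fast++
(s=4,f=7) a[fast]=0 → fast++
(s=4,f=8) a[fast]=6≠0 swap→a[4]=6 → slow++,fast++
(s=5,f=9) a[fast]=0 → fast++
(s=5,f=10) a[fast]=3≠0 swap→a[5]=3 → slow++,fast++

slow=6, fast=11, a=[2, 5, 4, 6, 3, 0, 0, 0, 0, 0, 0, 0]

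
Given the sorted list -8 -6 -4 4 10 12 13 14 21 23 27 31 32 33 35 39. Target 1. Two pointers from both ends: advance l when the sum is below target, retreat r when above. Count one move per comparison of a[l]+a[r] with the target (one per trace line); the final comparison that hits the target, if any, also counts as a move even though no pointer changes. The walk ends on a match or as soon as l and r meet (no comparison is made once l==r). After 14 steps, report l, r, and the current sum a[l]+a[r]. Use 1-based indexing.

l=1 r=16: -8+39=31 >1, r--
l=1 r=15: -8+35=27 >1, r--
l=1 r=14: -8+33=25 >1, r--
l=1 r=13: -8+32=24 >1, r--
l=1 r=12: -8+31=23 >1, r--
l=1 r=11: -8+27=19 >1, r--
l=1 r=10: -8+23=15 >1, r--
l=1 r=9: -8+21=13 >1, r--
l=1 r=8: -8+14=6 >1, r--
l=1 r=7: -8+13=5 >1, r--
l=1 r=6: -8+12=4 >1, r--
l=1 r=5: -8+10=2 >1, r--
l=1 r=4: -8+4=-4 <1, l++
l=2 r=4: -6+4=-2 <1, l++

l=3, r=4, sum=0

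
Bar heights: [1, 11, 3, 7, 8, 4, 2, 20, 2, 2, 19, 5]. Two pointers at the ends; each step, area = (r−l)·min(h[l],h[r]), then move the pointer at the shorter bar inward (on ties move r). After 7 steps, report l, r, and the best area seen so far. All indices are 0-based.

l=6, r=10, best area=99

l=0 r=11: min(1,5)*11=11 best=11 *, l++
l=1 r=11: min(11,5)*10=50 best=50 *, r--
l=1 r=10: min(11,19)*9=99 best=99 *, l++
l=2 r=10: min(3,19)*8=24 best=99, l++
l=3 r=10: min(7,19)*7=49 best=99, l++
l=4 r=10: min(8,19)*6=48 best=99, l++
l=5 r=10: min(4,19)*5=20 best=99, l++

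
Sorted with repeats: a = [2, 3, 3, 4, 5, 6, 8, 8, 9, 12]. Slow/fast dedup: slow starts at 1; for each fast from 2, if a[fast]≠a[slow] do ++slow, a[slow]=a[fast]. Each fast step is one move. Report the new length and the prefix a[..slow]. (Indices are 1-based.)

length 8; prefix = [2, 3, 4, 5, 6, 8, 9, 12]

slow=1 fast=2: a[fast]=3≠a[slow]=2 write a[2]=3, slow++,fast++
slow=2 fast=3: a[fast]=3=a[slow] dup, fast++
slow=2 fast=4: a[fast]=4≠a[slow]=3 write a[3]=4, slow++,fast++
slow=3 fast=5: a[fast]=5≠a[slow]=4 write a[4]=5, slow++,fast++
slow=4 fast=6: a[fast]=6≠a[slow]=5 write a[5]=6, slow++,fast++
slow=5 fast=7: a[fast]=8≠a[slow]=6 write a[6]=8, slow++,fast++
slow=6 fast=8: a[fast]=8=a[slow] dup, fast++
slow=6 fast=9: a[fast]=9≠a[slow]=8 write a[7]=9, slow++,fast++
slow=7 fast=10: a[fast]=12≠a[slow]=9 write a[8]=12, slow++,fast++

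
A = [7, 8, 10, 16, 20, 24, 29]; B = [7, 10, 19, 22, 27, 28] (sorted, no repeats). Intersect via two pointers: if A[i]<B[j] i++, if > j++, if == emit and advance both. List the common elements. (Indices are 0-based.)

intersection = [7, 10]

[i=0,j=0] 7==7 emit → i++,j++
[i=1,j=1] 8<10 → i++
[i=2,j=1] 10==10 emit → i++,j++
[i=3,j=2] 16<19 → i++
[i=4,j=2] 20>19 → j++
[i=4,j=3] 20<22 → i++
[i=5,j=3] 24>22 → j++
[i=5,j=4] 24<27 → i++
[i=6,j=4] 29>27 → j++
[i=6,j=5] 29>28 → j++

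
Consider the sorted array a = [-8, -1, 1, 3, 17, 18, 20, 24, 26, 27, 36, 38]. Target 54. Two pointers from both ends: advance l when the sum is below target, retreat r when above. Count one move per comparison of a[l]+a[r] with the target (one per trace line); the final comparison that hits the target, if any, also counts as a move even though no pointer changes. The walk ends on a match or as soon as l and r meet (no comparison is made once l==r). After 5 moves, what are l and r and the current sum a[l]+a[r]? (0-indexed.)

l=4, r=10, sum=53

l=0 r=11: -8+38=30 <54, l++
l=1 r=11: -1+38=37 <54, l++
l=2 r=11: 1+38=39 <54, l++
l=3 r=11: 3+38=41 <54, l++
l=4 r=11: 17+38=55 >54, r--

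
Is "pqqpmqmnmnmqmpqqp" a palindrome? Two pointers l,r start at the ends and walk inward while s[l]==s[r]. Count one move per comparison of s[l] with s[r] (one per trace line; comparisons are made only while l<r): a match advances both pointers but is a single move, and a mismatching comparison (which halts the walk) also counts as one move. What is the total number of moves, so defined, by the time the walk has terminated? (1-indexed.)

l=1 r=17: 'p'=='p', l++,r--
l=2 r=16: 'q'=='q', l++,r--
l=3 r=15: 'q'=='q', l++,r--
l=4 r=14: 'p'=='p', l++,r--
l=5 r=13: 'm'=='m', l++,r--
l=6 r=12: 'q'=='q', l++,r--
l=7 r=11: 'm'=='m', l++,r--
l=8 r=10: 'n'=='n', l++,r--

8 moves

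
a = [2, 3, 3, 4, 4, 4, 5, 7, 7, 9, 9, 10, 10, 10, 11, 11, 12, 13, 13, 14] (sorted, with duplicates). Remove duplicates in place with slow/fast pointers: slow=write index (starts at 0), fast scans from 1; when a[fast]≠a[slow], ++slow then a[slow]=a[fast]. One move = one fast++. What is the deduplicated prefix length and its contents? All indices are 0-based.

slow=0 fast=1: a[fast]=3≠a[slow]=2 write a[1]=3, slow++,fast++
slow=1 fast=2: a[fast]=3=a[slow] dup, fast++
slow=1 fast=3: a[fast]=4≠a[slow]=3 write a[2]=4, slow++,fast++
slow=2 fast=4: a[fast]=4=a[slow] dup, fast++
slow=2 fast=5: a[fast]=4=a[slow] dup, fast++
slow=2 fast=6: a[fast]=5≠a[slow]=4 write a[3]=5, slow++,fast++
slow=3 fast=7: a[fast]=7≠a[slow]=5 write a[4]=7, slow++,fast++
slow=4 fast=8: a[fast]=7=a[slow] dup, fast++
slow=4 fast=9: a[fast]=9≠a[slow]=7 write a[5]=9, slow++,fast++
slow=5 fast=10: a[fast]=9=a[slow] dup, fast++
slow=5 fast=11: a[fast]=10≠a[slow]=9 write a[6]=10, slow++,fast++
slow=6 fast=12: a[fast]=10=a[slow] dup, fast++
slow=6 fast=13: a[fast]=10=a[slow] dup, fast++
slow=6 fast=14: a[fast]=11≠a[slow]=10 write a[7]=11, slow++,fast++
slow=7 fast=15: a[fast]=11=a[slow] dup, fast++
slow=7 fast=16: a[fast]=12≠a[slow]=11 write a[8]=12, slow++,fast++
slow=8 fast=17: a[fast]=13≠a[slow]=12 write a[9]=13, slow++,fast++
slow=9 fast=18: a[fast]=13=a[slow] dup, fast++
slow=9 fast=19: a[fast]=14≠a[slow]=13 write a[10]=14, slow++,fast++

length 11; prefix = [2, 3, 4, 5, 7, 9, 10, 11, 12, 13, 14]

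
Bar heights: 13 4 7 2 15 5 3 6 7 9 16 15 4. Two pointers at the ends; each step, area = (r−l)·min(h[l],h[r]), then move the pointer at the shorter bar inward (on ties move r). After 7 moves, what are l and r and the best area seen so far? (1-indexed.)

l=6, r=11, best area=143

[1,13] min(13,4)*12=48 best=48 * → r--
[1,12] min(13,15)*11=143 best=143 * → l++
[2,12] min(4,15)*10=40 best=143 → l++
[3,12] min(7,15)*9=63 best=143 → l++
[4,12] min(2,15)*8=16 best=143 → l++
[5,12] min(15,15)*7=105 best=143 → r--
[5,11] min(15,16)*6=90 best=143 → l++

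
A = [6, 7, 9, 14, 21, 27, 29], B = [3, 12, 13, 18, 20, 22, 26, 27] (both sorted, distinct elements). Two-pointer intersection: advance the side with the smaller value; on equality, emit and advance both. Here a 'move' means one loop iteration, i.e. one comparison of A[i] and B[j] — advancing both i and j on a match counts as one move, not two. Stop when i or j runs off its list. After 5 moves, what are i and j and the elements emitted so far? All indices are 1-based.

i=4, j=3, emitted=[]

i=1 j=1: 6>3, j++
i=1 j=2: 6<12, i++
i=2 j=2: 7<12, i++
i=3 j=2: 9<12, i++
i=4 j=2: 14>12, j++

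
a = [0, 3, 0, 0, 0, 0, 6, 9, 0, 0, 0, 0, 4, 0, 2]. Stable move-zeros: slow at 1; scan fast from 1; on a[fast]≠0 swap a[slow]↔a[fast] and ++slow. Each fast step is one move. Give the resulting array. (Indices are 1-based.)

slow=1 fast=1: a[fast]=0, fast++
slow=1 fast=2: a[fast]=3≠0 swap→a[1]=3, slow++,fast++
slow=2 fast=3: a[fast]=0, fast++
slow=2 fast=4: a[fast]=0, fast++
slow=2 fast=5: a[fast]=0, fast++
slow=2 fast=6: a[fast]=0, fast++
slow=2 fast=7: a[fast]=6≠0 swap→a[2]=6, slow++,fast++
slow=3 fast=8: a[fast]=9≠0 swap→a[3]=9, slow++,fast++
slow=4 fast=9: a[fast]=0, fast++
slow=4 fast=10: a[fast]=0, fast++
slow=4 fast=11: a[fast]=0, fast++
slow=4 fast=12: a[fast]=0, fast++
slow=4 fast=13: a[fast]=4≠0 swap→a[4]=4, slow++,fast++
slow=5 fast=14: a[fast]=0, fast++
slow=5 fast=15: a[fast]=2≠0 swap→a[5]=2, slow++,fast++

[3, 6, 9, 4, 2, 0, 0, 0, 0, 0, 0, 0, 0, 0, 0]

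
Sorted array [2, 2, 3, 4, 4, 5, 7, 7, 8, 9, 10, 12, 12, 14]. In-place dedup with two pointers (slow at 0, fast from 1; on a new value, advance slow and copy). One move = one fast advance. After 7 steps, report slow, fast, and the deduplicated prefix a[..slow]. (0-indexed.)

(s=0,f=1) a[fast]=2=a[slow] dup → fast++
(s=0,f=2) a[fast]=3≠a[slow]=2 write a[1]=3 → slow++,fast++
(s=1,f=3) a[fast]=4≠a[slow]=3 write a[2]=4 → slow++,fast++
(s=2,f=4) a[fast]=4=a[slow] dup → fast++
(s=2,f=5) a[fast]=5≠a[slow]=4 write a[3]=5 → slow++,fast++
(s=3,f=6) a[fast]=7≠a[slow]=5 write a[4]=7 → slow++,fast++
(s=4,f=7) a[fast]=7=a[slow] dup → fast++

slow=4, fast=8, prefix=[2, 3, 4, 5, 7]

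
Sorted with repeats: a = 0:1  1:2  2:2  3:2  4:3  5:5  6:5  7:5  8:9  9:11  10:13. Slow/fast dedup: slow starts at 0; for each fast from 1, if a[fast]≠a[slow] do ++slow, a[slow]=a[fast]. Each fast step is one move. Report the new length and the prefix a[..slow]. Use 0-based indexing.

length 7; prefix = [1, 2, 3, 5, 9, 11, 13]

slow=0 fast=1: a[fast]=2≠a[slow]=1 write a[1]=2, slow++,fast++
slow=1 fast=2: a[fast]=2=a[slow] dup, fast++
slow=1 fast=3: a[fast]=2=a[slow] dup, fast++
slow=1 fast=4: a[fast]=3≠a[slow]=2 write a[2]=3, slow++,fast++
slow=2 fast=5: a[fast]=5≠a[slow]=3 write a[3]=5, slow++,fast++
slow=3 fast=6: a[fast]=5=a[slow] dup, fast++
slow=3 fast=7: a[fast]=5=a[slow] dup, fast++
slow=3 fast=8: a[fast]=9≠a[slow]=5 write a[4]=9, slow++,fast++
slow=4 fast=9: a[fast]=11≠a[slow]=9 write a[5]=11, slow++,fast++
slow=5 fast=10: a[fast]=13≠a[slow]=11 write a[6]=13, slow++,fast++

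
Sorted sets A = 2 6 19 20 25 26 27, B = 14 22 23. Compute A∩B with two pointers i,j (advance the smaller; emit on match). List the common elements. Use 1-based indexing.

[i=1,j=1] 2<14 → i++
[i=2,j=1] 6<14 → i++
[i=3,j=1] 19>14 → j++
[i=3,j=2] 19<22 → i++
[i=4,j=2] 20<22 → i++
[i=5,j=2] 25>22 → j++
[i=5,j=3] 25>23 → j++

intersection = []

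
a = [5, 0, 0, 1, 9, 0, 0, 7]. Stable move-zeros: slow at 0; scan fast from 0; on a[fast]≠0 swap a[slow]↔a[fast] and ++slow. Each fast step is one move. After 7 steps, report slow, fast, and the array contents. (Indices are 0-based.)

(s=0,f=0) a[fast]=5≠0 swap→a[0]=5 → slow++,fast++
(s=1,f=1) a[fast]=0 → fast++
(s=1,f=2) a[fast]=0 → fast++
(s=1,f=3) a[fast]=1≠0 swap→a[1]=1 → slow++,fast++
(s=2,f=4) a[fast]=9≠0 swap→a[2]=9 → slow++,fast++
(s=3,f=5) a[fast]=0 → fast++
(s=3,f=6) a[fast]=0 → fast++

slow=3, fast=7, a=[5, 1, 9, 0, 0, 0, 0, 7]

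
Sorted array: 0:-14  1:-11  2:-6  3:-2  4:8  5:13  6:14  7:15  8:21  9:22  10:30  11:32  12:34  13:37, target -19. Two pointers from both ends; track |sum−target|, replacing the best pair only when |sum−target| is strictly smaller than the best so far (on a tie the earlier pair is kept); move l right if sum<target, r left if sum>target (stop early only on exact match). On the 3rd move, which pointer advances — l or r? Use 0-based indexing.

l=0 r=13: -14+37=23 d=42 *, r--
l=0 r=12: -14+34=20 d=39 *, r--
l=0 r=11: -14+32=18 d=37 *, r--

r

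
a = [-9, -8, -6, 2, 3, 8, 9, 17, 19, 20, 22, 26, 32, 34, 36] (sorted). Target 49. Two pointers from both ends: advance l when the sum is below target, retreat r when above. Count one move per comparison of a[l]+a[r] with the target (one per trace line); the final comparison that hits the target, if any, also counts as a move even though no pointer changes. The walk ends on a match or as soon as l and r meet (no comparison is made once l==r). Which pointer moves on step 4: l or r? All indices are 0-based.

l

[0,14] -9+36=27 <49 → l++
[1,14] -8+36=28 <49 → l++
[2,14] -6+36=30 <49 → l++
[3,14] 2+36=38 <49 → l++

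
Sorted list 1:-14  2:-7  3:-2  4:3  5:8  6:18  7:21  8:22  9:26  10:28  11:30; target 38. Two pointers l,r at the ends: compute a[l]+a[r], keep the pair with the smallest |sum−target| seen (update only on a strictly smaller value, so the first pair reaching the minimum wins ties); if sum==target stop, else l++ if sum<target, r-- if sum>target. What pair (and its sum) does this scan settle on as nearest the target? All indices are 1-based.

l=1 r=11: -14+30=16 d=22 *, l++
l=2 r=11: -7+30=23 d=15 *, l++
l=3 r=11: -2+30=28 d=10 *, l++
l=4 r=11: 3+30=33 d=5 *, l++
l=5 r=11: 8+30=38 d=0 *, stop

pair (8, 30) with sum 38 (|Δ|=0)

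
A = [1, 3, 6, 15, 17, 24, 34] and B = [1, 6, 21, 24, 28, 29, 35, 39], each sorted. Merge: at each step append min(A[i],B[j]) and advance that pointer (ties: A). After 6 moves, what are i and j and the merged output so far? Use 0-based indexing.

i=0 j=0: A[i]=1<=B[j]=1 take 1, i++
i=1 j=0: A[i]=3>B[j]=1 take 1, j++
i=1 j=1: A[i]=3<=B[j]=6 take 3, i++
i=2 j=1: A[i]=6<=B[j]=6 take 6, i++
i=3 j=1: A[i]=15>B[j]=6 take 6, j++
i=3 j=2: A[i]=15<=B[j]=21 take 15, i++

i=4, j=2, merged so far=[1, 1, 3, 6, 6, 15]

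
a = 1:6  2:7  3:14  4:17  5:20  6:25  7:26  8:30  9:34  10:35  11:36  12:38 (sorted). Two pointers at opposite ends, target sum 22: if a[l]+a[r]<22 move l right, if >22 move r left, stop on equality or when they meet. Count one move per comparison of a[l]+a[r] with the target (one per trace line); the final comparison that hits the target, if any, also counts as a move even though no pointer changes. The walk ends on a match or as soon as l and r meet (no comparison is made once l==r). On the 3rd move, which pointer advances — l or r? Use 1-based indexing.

r

[1,12] 6+38=44 >22 → r--
[1,11] 6+36=42 >22 → r--
[1,10] 6+35=41 >22 → r--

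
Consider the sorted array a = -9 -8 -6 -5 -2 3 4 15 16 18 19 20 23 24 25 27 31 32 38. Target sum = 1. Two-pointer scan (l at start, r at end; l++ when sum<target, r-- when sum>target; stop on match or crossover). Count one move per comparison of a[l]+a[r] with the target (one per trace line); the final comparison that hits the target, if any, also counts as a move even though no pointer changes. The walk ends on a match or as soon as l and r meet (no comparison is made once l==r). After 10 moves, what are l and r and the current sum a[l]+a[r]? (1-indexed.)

[1,19] -9+38=29 >1 → r--
[1,18] -9+32=23 >1 → r--
[1,17] -9+31=22 >1 → r--
[1,16] -9+27=18 >1 → r--
[1,15] -9+25=16 >1 → r--
[1,14] -9+24=15 >1 → r--
[1,13] -9+23=14 >1 → r--
[1,12] -9+20=11 >1 → r--
[1,11] -9+19=10 >1 → r--
[1,10] -9+18=9 >1 → r--

l=1, r=9, sum=7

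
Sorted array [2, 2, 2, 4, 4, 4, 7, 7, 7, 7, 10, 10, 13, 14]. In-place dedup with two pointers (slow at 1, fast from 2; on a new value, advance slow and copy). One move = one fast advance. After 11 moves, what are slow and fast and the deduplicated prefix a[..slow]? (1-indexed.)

slow=1 fast=2: a[fast]=2=a[slow] dup, fast++
slow=1 fast=3: a[fast]=2=a[slow] dup, fast++
slow=1 fast=4: a[fast]=4≠a[slow]=2 write a[2]=4, slow++,fast++
slow=2 fast=5: a[fast]=4=a[slow] dup, fast++
slow=2 fast=6: a[fast]=4=a[slow] dup, fast++
slow=2 fast=7: a[fast]=7≠a[slow]=4 write a[3]=7, slow++,fast++
slow=3 fast=8: a[fast]=7=a[slow] dup, fast++
slow=3 fast=9: a[fast]=7=a[slow] dup, fast++
slow=3 fast=10: a[fast]=7=a[slow] dup, fast++
slow=3 fast=11: a[fast]=10≠a[slow]=7 write a[4]=10, slow++,fast++
slow=4 fast=12: a[fast]=10=a[slow] dup, fast++

slow=4, fast=13, prefix=[2, 4, 7, 10]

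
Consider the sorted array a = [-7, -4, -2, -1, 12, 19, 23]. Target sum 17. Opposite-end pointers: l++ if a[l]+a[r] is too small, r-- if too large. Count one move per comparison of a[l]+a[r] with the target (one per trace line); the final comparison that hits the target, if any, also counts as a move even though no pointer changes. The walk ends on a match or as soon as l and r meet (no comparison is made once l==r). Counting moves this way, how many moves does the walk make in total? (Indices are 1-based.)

l=1 r=7: -7+23=16 <17, l++
l=2 r=7: -4+23=19 >17, r--
l=2 r=6: -4+19=15 <17, l++
l=3 r=6: -2+19=17, found

4 moves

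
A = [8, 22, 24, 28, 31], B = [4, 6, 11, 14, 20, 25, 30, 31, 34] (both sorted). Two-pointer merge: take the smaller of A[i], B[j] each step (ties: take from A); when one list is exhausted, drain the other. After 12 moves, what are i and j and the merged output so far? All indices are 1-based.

[i=1,j=1] A[i]=8>B[j]=4 take 4 → j++
[i=1,j=2] A[i]=8>B[j]=6 take 6 → j++
[i=1,j=3] A[i]=8<=B[j]=11 take 8 → i++
[i=2,j=3] A[i]=22>B[j]=11 take 11 → j++
[i=2,j=4] A[i]=22>B[j]=14 take 14 → j++
[i=2,j=5] A[i]=22>B[j]=20 take 20 → j++
[i=2,j=6] A[i]=22<=B[j]=25 take 22 → i++
[i=3,j=6] A[i]=24<=B[j]=25 take 24 → i++
[i=4,j=6] A[i]=28>B[j]=25 take 25 → j++
[i=4,j=7] A[i]=28<=B[j]=30 take 28 → i++
[i=5,j=7] A[i]=31>B[j]=30 take 30 → j++
[i=5,j=8] A[i]=31<=B[j]=31 take 31 → i++

i=6, j=8, merged so far=[4, 6, 8, 11, 14, 20, 22, 24, 25, 28, 30, 31]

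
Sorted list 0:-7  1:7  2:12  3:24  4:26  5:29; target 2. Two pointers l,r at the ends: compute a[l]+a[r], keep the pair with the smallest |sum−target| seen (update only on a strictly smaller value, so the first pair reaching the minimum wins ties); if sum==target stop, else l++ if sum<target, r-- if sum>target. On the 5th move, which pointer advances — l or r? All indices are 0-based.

l=0 r=5: -7+29=22 d=20 *, r--
l=0 r=4: -7+26=19 d=17 *, r--
l=0 r=3: -7+24=17 d=15 *, r--
l=0 r=2: -7+12=5 d=3 *, r--
l=0 r=1: -7+7=0 d=2 *, l++

l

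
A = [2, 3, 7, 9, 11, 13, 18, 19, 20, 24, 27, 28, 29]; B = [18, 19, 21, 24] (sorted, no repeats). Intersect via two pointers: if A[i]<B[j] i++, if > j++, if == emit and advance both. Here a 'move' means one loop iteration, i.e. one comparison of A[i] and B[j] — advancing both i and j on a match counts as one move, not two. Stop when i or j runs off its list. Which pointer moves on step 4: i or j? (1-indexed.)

i=1 j=1: 2<18, i++
i=2 j=1: 3<18, i++
i=3 j=1: 7<18, i++
i=4 j=1: 9<18, i++

i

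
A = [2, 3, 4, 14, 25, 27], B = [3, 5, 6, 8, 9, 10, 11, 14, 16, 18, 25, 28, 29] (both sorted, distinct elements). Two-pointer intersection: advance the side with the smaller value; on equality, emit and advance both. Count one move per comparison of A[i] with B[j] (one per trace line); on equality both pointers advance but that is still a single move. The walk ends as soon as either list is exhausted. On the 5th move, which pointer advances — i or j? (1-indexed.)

[i=1,j=1] 2<3 → i++
[i=2,j=1] 3==3 emit → i++,j++
[i=3,j=2] 4<5 → i++
[i=4,j=2] 14>5 → j++
[i=4,j=3] 14>6 → j++

j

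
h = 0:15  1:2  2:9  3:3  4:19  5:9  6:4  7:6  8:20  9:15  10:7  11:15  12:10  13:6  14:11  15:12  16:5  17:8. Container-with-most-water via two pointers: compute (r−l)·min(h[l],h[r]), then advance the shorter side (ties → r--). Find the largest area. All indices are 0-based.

max area = 180

l=0 r=17: min(15,8)*17=136 best=136 *, r--
l=0 r=16: min(15,5)*16=80 best=136, r--
l=0 r=15: min(15,12)*15=180 best=180 *, r--
l=0 r=14: min(15,11)*14=154 best=180, r--
l=0 r=13: min(15,6)*13=78 best=180, r--
l=0 r=12: min(15,10)*12=120 best=180, r--
l=0 r=11: min(15,15)*11=165 best=180, r--
l=0 r=10: min(15,7)*10=70 best=180, r--
l=0 r=9: min(15,15)*9=135 best=180, r--
l=0 r=8: min(15,20)*8=120 best=180, l++
l=1 r=8: min(2,20)*7=14 best=180, l++
l=2 r=8: min(9,20)*6=54 best=180, l++
l=3 r=8: min(3,20)*5=15 best=180, l++
l=4 r=8: min(19,20)*4=76 best=180, l++
l=5 r=8: min(9,20)*3=27 best=180, l++
l=6 r=8: min(4,20)*2=8 best=180, l++
l=7 r=8: min(6,20)*1=6 best=180, l++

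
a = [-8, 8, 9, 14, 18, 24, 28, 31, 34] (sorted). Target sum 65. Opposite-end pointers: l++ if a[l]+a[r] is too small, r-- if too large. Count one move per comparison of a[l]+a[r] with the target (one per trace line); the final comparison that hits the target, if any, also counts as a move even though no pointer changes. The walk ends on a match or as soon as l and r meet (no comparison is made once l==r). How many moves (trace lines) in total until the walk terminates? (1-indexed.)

8 moves

l=1 r=9: -8+34=26 <65, l++
l=2 r=9: 8+34=42 <65, l++
l=3 r=9: 9+34=43 <65, l++
l=4 r=9: 14+34=48 <65, l++
l=5 r=9: 18+34=52 <65, l++
l=6 r=9: 24+34=58 <65, l++
l=7 r=9: 28+34=62 <65, l++
l=8 r=9: 31+34=65, found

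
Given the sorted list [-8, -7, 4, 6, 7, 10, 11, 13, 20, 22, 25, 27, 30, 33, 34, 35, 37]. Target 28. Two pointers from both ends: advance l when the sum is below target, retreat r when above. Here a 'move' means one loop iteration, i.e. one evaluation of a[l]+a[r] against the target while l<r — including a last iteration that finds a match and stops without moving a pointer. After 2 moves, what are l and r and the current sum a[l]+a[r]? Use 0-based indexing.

l=0 r=16: -8+37=29 >28, r--
l=0 r=15: -8+35=27 <28, l++

l=1, r=15, sum=28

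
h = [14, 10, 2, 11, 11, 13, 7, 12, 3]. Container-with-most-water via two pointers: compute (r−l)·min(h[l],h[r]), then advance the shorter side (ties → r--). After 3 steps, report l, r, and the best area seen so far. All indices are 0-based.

[0,8] min(14,3)*8=24 best=24 * → r--
[0,7] min(14,12)*7=84 best=84 * → r--
[0,6] min(14,7)*6=42 best=84 → r--

l=0, r=5, best area=84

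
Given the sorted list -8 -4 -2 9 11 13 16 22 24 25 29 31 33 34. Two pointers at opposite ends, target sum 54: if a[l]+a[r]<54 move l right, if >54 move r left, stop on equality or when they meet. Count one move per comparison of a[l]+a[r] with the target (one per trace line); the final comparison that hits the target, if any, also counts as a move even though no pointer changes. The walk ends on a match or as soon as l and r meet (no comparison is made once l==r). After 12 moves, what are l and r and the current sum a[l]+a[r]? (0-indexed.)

[0,13] -8+34=26 <54 → l++
[1,13] -4+34=30 <54 → l++
[2,13] -2+34=32 <54 → l++
[3,13] 9+34=43 <54 → l++
[4,13] 11+34=45 <54 → l++
[5,13] 13+34=47 <54 → l++
[6,13] 16+34=50 <54 → l++
[7,13] 22+34=56 >54 → r--
[7,12] 22+33=55 >54 → r--
[7,11] 22+31=53 <54 → l++
[8,11] 24+31=55 >54 → r--
[8,10] 24+29=53 <54 → l++

l=9, r=10, sum=54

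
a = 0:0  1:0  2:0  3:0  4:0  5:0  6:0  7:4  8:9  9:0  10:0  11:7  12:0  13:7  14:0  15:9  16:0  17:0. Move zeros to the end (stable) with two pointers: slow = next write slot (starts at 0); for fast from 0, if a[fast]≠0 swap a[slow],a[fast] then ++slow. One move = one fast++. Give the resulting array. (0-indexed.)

[4, 9, 7, 7, 9, 0, 0, 0, 0, 0, 0, 0, 0, 0, 0, 0, 0, 0]

slow=0 fast=0: a[fast]=0, fast++
slow=0 fast=1: a[fast]=0, fast++
slow=0 fast=2: a[fast]=0, fast++
slow=0 fast=3: a[fast]=0, fast++
slow=0 fast=4: a[fast]=0, fast++
slow=0 fast=5: a[fast]=0, fast++
slow=0 fast=6: a[fast]=0, fast++
slow=0 fast=7: a[fast]=4≠0 swap→a[0]=4, slow++,fast++
slow=1 fast=8: a[fast]=9≠0 swap→a[1]=9, slow++,fast++
slow=2 fast=9: a[fast]=0, fast++
slow=2 fast=10: a[fast]=0, fast++
slow=2 fast=11: a[fast]=7≠0 swap→a[2]=7, slow++,fast++
slow=3 fast=12: a[fast]=0, fast++
slow=3 fast=13: a[fast]=7≠0 swap→a[3]=7, slow++,fast++
slow=4 fast=14: a[fast]=0, fast++
slow=4 fast=15: a[fast]=9≠0 swap→a[4]=9, slow++,fast++
slow=5 fast=16: a[fast]=0, fast++
slow=5 fast=17: a[fast]=0, fast++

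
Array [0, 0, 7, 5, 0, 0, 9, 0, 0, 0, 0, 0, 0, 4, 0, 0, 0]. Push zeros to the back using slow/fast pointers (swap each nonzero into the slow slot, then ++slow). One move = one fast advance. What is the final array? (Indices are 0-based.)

[7, 5, 9, 4, 0, 0, 0, 0, 0, 0, 0, 0, 0, 0, 0, 0, 0]

(s=0,f=0) a[fast]=0 → fast++
(s=0,f=1) a[fast]=0 → fast++
(s=0,f=2) a[fast]=7≠0 swap→a[0]=7 → slow++,fast++
(s=1,f=3) a[fast]=5≠0 swap→a[1]=5 → slow++,fast++
(s=2,f=4) a[fast]=0 → fast++
(s=2,f=5) a[fast]=0 → fast++
(s=2,f=6) a[fast]=9≠0 swap→a[2]=9 → slow++,fast++
(s=3,f=7) a[fast]=0 → fast++
(s=3,f=8) a[fast]=0 → fast++
(s=3,f=9) a[fast]=0 → fast++
(s=3,f=10) a[fast]=0 → fast++
(s=3,f=11) a[fast]=0 → fast++
(s=3,f=12) a[fast]=0 → fast++
(s=3,f=13) a[fast]=4≠0 swap→a[3]=4 → slow++,fast++
(s=4,f=14) a[fast]=0 → fast++
(s=4,f=15) a[fast]=0 → fast++
(s=4,f=16) a[fast]=0 → fast++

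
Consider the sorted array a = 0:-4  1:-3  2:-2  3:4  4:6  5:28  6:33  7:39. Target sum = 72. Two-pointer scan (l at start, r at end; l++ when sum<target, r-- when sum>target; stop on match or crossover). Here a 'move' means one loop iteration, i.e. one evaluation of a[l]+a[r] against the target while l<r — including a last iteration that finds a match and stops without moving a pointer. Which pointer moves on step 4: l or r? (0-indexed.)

[0,7] -4+39=35 <72 → l++
[1,7] -3+39=36 <72 → l++
[2,7] -2+39=37 <72 → l++
[3,7] 4+39=43 <72 → l++

l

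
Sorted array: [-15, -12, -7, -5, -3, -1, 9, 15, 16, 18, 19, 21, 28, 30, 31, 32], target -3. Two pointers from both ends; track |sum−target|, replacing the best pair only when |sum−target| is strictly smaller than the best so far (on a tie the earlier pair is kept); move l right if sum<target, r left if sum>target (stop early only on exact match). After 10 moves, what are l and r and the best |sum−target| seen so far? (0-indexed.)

[0,15] -15+32=17 d=20 * → r--
[0,14] -15+31=16 d=19 * → r--
[0,13] -15+30=15 d=18 * → r--
[0,12] -15+28=13 d=16 * → r--
[0,11] -15+21=6 d=9 * → r--
[0,10] -15+19=4 d=7 * → r--
[0,9] -15+18=3 d=6 * → r--
[0,8] -15+16=1 d=4 * → r--
[0,7] -15+15=0 d=3 * → r--
[0,6] -15+9=-6 d=3 → l++

l=1, r=6, best |Δ|=3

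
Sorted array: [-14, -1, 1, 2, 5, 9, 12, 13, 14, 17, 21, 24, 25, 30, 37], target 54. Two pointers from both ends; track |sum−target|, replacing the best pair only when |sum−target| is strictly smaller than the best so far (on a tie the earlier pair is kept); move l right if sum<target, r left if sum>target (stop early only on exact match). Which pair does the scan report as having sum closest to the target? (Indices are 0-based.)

[0,14] -14+37=23 d=31 * → l++
[1,14] -1+37=36 d=18 * → l++
[2,14] 1+37=38 d=16 * → l++
[3,14] 2+37=39 d=15 * → l++
[4,14] 5+37=42 d=12 * → l++
[5,14] 9+37=46 d=8 * → l++
[6,14] 12+37=49 d=5 * → l++
[7,14] 13+37=50 d=4 * → l++
[8,14] 14+37=51 d=3 * → l++
[9,14] 17+37=54 d=0 * → stop

pair (17, 37) with sum 54 (|Δ|=0)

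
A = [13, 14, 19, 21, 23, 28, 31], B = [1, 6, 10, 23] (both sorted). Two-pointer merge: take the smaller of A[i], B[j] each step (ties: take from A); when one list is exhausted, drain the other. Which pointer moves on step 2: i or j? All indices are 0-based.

j

[i=0,j=0] A[i]=13>B[j]=1 take 1 → j++
[i=0,j=1] A[i]=13>B[j]=6 take 6 → j++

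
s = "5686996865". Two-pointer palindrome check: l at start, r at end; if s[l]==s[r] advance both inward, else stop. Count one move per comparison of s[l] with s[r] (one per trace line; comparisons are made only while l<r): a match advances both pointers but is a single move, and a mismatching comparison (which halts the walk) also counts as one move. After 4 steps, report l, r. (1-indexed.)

[1,10] '5'=='5' → l++,r--
[2,9] '6'=='6' → l++,r--
[3,8] '8'=='8' → l++,r--
[4,7] '6'=='6' → l++,r--

l=5, r=6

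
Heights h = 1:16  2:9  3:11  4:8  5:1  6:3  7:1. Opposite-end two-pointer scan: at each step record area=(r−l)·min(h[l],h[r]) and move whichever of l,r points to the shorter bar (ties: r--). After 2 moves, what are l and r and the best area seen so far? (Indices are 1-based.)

[1,7] min(16,1)*6=6 best=6 * → r--
[1,6] min(16,3)*5=15 best=15 * → r--

l=1, r=5, best area=15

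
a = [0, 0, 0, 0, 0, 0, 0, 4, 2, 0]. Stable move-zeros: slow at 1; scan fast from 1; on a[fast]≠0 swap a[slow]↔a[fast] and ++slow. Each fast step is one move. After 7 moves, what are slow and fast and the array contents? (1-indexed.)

slow=1, fast=8, a=[0, 0, 0, 0, 0, 0, 0, 4, 2, 0]

(s=1,f=1) a[fast]=0 → fast++
(s=1,f=2) a[fast]=0 → fast++
(s=1,f=3) a[fast]=0 → fast++
(s=1,f=4) a[fast]=0 → fast++
(s=1,f=5) a[fast]=0 → fast++
(s=1,f=6) a[fast]=0 → fast++
(s=1,f=7) a[fast]=0 → fast++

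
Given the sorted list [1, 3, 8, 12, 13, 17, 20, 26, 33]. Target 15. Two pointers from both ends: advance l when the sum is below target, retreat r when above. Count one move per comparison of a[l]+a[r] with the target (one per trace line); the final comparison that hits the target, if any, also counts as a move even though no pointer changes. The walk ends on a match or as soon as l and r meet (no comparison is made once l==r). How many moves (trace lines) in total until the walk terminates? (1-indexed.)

7 moves

[1,9] 1+33=34 >15 → r--
[1,8] 1+26=27 >15 → r--
[1,7] 1+20=21 >15 → r--
[1,6] 1+17=18 >15 → r--
[1,5] 1+13=14 <15 → l++
[2,5] 3+13=16 >15 → r--
[2,4] 3+12=15 → found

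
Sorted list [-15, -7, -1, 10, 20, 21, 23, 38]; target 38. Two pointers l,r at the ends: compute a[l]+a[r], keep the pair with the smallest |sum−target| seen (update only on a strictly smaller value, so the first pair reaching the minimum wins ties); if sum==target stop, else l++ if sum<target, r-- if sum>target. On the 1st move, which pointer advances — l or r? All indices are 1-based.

[1,8] -15+38=23 d=15 * → l++

l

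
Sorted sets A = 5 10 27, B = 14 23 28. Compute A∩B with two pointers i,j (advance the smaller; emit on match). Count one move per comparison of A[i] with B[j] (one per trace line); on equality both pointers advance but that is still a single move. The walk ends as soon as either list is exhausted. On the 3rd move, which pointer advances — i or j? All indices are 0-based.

j

[i=0,j=0] 5<14 → i++
[i=1,j=0] 10<14 → i++
[i=2,j=0] 27>14 → j++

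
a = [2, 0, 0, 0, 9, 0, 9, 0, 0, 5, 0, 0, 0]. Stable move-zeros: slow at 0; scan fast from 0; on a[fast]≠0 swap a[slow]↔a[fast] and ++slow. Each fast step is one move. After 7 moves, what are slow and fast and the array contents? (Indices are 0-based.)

(s=0,f=0) a[fast]=2≠0 swap→a[0]=2 → slow++,fast++
(s=1,f=1) a[fast]=0 → fast++
(s=1,f=2) a[fast]=0 → fast++
(s=1,f=3) a[fast]=0 → fast++
(s=1,f=4) a[fast]=9≠0 swap→a[1]=9 → slow++,fast++
(s=2,f=5) a[fast]=0 → fast++
(s=2,f=6) a[fast]=9≠0 swap→a[2]=9 → slow++,fast++

slow=3, fast=7, a=[2, 9, 9, 0, 0, 0, 0, 0, 0, 5, 0, 0, 0]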